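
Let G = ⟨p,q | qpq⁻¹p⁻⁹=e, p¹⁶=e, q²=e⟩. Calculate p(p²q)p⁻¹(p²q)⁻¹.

[p, (p²q)] = p·(p²q)·p⁻¹·(p²q)⁻¹.
  p · (p²q) = p³q
  (p³q) · (p¹⁵) = p¹⁰q
  (p¹⁰q) · (p¹⁴q) = p⁸

Answer: p⁸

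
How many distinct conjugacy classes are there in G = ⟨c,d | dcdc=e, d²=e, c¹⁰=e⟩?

The conjugacy classes (representative and size) are:
  [e] (size 1), [c] (size 2), [c²] (size 2), [c³] (size 2), [c⁴] (size 2), [c⁵] (size 1), [c²d] (size 5), [c³d] (size 5).
Class equation: 1 + 2 + 2 + 2 + 2 + 1 + 5 + 5 = 20 = |G|. So G has 8 conjugacy classes.

Answer: 8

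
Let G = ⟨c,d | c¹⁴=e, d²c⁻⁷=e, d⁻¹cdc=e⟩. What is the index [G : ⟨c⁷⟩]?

First find ord(c⁷) by computing successive powers:
  (c⁷)¹ = c⁷, (c⁷)² = e.
So |⟨c⁷⟩| = ord(c⁷) = 2. With |G| = 28, by Lagrange [G : ⟨c⁷⟩] = 28/2 = 14.

Answer: 14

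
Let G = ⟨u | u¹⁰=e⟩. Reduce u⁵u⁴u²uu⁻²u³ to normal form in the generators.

Multiply left to right, reducing at each step:
  (u⁵) · u⁴ = u⁹
  (u⁹) · u² = u
  u · u = u²
  (u²) · u⁻² = e
  e · u³ = u³

Answer: u³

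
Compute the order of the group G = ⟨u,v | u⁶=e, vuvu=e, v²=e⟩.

Enumerate words in the generators, reducing via the relations: the distinct elements are
  {e, u, v, uv, u², u³, u⁴, u⁵, u²v, u³v, u⁴v, u⁵v}.
No further products give new elements, so |G| = 12.

Answer: 12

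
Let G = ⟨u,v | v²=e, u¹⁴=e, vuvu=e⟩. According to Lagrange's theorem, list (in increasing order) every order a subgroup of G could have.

|G| = 28 = 2² · 7. By Lagrange's theorem the order of any subgroup divides 28; the divisors of 28 are 1, 2, 4, 7, 14, 28.

Answer: 1, 2, 4, 7, 14, 28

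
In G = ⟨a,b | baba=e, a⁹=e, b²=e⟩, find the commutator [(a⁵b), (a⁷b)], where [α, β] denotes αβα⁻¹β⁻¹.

[(a⁵b), (a⁷b)] = (a⁵b)·(a⁷b)·(a⁵b)⁻¹·(a⁷b)⁻¹.
  (a⁵b) · (a⁷b) = a⁷
  (a⁷) · (a⁵b) = a³b
  (a³b) · (a⁷b) = a⁵

Answer: a⁵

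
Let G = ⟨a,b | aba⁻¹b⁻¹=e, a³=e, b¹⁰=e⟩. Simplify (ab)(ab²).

Compute (ab) · (ab²) by multiplying left to right and reducing via the relations at each step:
  (ab) · a = a²b
  (a²b) · b² = a²b³

Answer: a²b³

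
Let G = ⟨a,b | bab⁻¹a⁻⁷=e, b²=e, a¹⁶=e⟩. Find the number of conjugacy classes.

The conjugacy classes (representative and size) are:
  [e] (size 1), [a] (size 2), [a¹⁴] (size 2), [a³] (size 2), [a⁴] (size 2), [a¹⁰] (size 2), [a⁸] (size 1), [a⁹] (size 2), [a¹¹] (size 2), [a¹⁰b] (size 8), [ab] (size 8).
Class equation: 1 + 2 + 2 + 2 + 2 + 2 + 1 + 2 + 2 + 8 + 8 = 32 = |G|. So G has 11 conjugacy classes.

Answer: 11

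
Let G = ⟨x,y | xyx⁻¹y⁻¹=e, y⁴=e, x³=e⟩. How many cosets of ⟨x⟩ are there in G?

First find ord(x) by computing successive powers:
  x¹ = x, x² = x², x³ = e.
So |⟨x⟩| = ord(x) = 3. With |G| = 12, by Lagrange [G : ⟨x⟩] = 12/3 = 4.

Answer: 4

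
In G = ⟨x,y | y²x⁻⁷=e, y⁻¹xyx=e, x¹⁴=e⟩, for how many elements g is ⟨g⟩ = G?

⟨g⟩ = G would require ord(g) = |G| = 28, but the maximum element order in G is 14 < 28. So G is not cyclic and no single element generates it: the count is 0.

Answer: 0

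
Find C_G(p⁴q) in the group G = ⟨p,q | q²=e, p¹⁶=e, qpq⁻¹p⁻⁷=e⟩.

⟨p⁴q⟩ ⊆ C_G(p⁴q) since powers of p⁴q commute with p⁴q; so |C_G(p⁴q)| ≥ |⟨p⁴q⟩| = 2.
By orbit–stabilizer, |C_G(p⁴q)| = |G| / |conj. class of p⁴q| = 32 / 8 = 4.
The 4 elements commuting with p⁴q are {e, p⁸, p⁴q, p¹²q}.

Answer: {e, p⁸, p⁴q, p¹²q}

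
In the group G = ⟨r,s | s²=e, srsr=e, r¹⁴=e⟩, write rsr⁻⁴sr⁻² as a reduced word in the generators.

Multiply left to right, reducing at each step:
  r · s = rs
  (rs) · r⁻⁴ = r⁵s
  (r⁵s) · s = r⁵
  (r⁵) · r⁻² = r³

Answer: r³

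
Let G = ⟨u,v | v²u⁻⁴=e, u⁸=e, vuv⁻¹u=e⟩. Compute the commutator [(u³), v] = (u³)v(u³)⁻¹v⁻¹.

[(u³), v] = (u³)·v·(u³)⁻¹·v⁻¹.
  (u³) · v = u³v
  (u³v) · (u⁵) = u²v⁻¹
  (u²v⁻¹) · (v⁻¹) = u⁶

Answer: u⁶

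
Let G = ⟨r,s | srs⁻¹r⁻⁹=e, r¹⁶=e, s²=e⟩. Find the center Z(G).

An element z ∈ Z(G) iff z commutes with every generator.
For example r² is central: (r²)·r = r³ = r·(r²); (r²)·s = r²s = s·(r²).
Whereas r ∉ Z(G) since r·s = rs ≠ r⁹s = s·r.
Checking each of the 32 elements this way gives Z(G) = {e, r², r⁴, r⁶, r⁸, r¹⁰, r¹², r¹⁴}, of order 8.

Answer: {e, r², r⁴, r⁶, r⁸, r¹⁰, r¹², r¹⁴}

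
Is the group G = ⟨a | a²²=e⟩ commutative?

G has a single generator, so G is cyclic and hence abelian.

Answer: Yes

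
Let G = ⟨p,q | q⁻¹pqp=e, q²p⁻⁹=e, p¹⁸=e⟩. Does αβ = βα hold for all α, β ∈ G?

p·q = pq but q·p = p⁸q⁻¹, so p·q ≠ q·p and G is not abelian.

Answer: No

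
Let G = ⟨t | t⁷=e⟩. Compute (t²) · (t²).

Compute (t²) · (t²) by multiplying left to right and reducing via the relations at each step:
  (t²) · t² = t⁴

Answer: t⁴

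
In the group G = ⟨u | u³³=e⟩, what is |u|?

Compute successive powers until reaching e:
  u¹ = u, u² = u², u³ = u³, u⁴ = u⁴, u⁵ = u⁵, u⁶ = u⁶, u⁷ = u⁷, u⁸ = u⁸, u⁹ = u⁹, u¹⁰ = u¹⁰, u¹¹ = u¹¹, u¹² = u¹², u¹³ = u¹³, u¹⁴ = u¹⁴, u¹⁵ = u¹⁵, u¹⁶ = u¹⁶, u¹⁷ = u¹⁷, u¹⁸ = u¹⁸, u¹⁹ = u¹⁹, u²⁰ = u²⁰, u²¹ = u²¹, u²² = u²², u²³ = u²³, u²⁴ = u²⁴, u²⁵ = u²⁵, u²⁶ = u²⁶, u²⁷ = u²⁷, u²⁸ = u²⁸, u²⁹ = u²⁹, u³⁰ = u³⁰, u³¹ = u³¹, u³² = u³², u³³ = e.
The smallest positive k with uᵏ = e is 33.

Answer: 33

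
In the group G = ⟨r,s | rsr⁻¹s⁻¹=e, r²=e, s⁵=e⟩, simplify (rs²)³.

Compute successive powers of (rs²), reducing at each step:
  (rs²)²: (rs²) · r = s²;   (s²) · s² = s⁴
  (rs²)³: (s⁴) · r = rs⁴;   (rs⁴) · s² = rs

Answer: rs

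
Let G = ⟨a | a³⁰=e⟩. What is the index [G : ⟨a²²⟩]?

First find ord(a²²) by computing successive powers:
  (a²²)¹ = a²², (a²²)² = a¹⁴, (a²²)³ = a⁶, (a²²)⁴ = a²⁸, (a²²)⁵ = a²⁰, (a²²)⁶ = a¹², (a²²)⁷ = a⁴, (a²²)⁸ = a²⁶, (a²²)⁹ = a¹⁸, (a²²)¹⁰ = a¹⁰, (a²²)¹¹ = a², (a²²)¹² = a²⁴, (a²²)¹³ = a¹⁶, (a²²)¹⁴ = a⁸, (a²²)¹⁵ = e.
So |⟨a²²⟩| = ord(a²²) = 15. With |G| = 30, by Lagrange [G : ⟨a²²⟩] = 30/15 = 2.

Answer: 2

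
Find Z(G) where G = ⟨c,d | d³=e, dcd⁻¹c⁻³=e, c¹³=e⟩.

An element z ∈ Z(G) iff z commutes with every generator.
For example e is central: e·c = c = c·e; e·d = d = d·e.
Whereas c ∉ Z(G) since c·d = cd ≠ c³d = d·c.
Checking each of the 39 elements this way gives Z(G) = {e}, of order 1.

Answer: {e}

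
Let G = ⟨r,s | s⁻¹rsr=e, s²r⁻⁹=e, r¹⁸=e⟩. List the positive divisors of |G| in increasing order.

|G| = 36 = 2² · 3². By Lagrange's theorem the order of any subgroup divides 36; the divisors of 36 are 1, 2, 3, 4, 6, 9, 12, 18, 36.

Answer: 1, 2, 3, 4, 6, 9, 12, 18, 36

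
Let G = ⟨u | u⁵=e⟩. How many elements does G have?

G is generated by a single element, so G is cyclic. The relator gives u⁵ = e and no smaller power is forced to be e, so the 5 powers {e, u, u², u³, u⁴} are distinct. Hence |G| = 5.

Answer: 5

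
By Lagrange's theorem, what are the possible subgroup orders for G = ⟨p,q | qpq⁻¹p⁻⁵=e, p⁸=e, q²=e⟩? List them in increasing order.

|G| = 16 = 2⁴. By Lagrange's theorem the order of any subgroup divides 16; the divisors of 16 are 1, 2, 4, 8, 16.

Answer: 1, 2, 4, 8, 16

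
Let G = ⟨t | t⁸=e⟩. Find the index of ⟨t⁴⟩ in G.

First find ord(t⁴) by computing successive powers:
  (t⁴)¹ = t⁴, (t⁴)² = e.
So |⟨t⁴⟩| = ord(t⁴) = 2. With |G| = 8, by Lagrange [G : ⟨t⁴⟩] = 8/2 = 4.

Answer: 4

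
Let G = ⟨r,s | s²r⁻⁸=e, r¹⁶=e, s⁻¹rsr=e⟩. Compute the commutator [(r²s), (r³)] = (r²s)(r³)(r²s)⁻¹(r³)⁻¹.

[(r²s), (r³)] = (r²s)·(r³)·(r²s)⁻¹·(r³)⁻¹.
  (r²s) · (r³) = r⁷s⁻¹
  (r⁷s⁻¹) · (r²s⁻¹) = r¹³
  (r¹³) · (r¹³) = r¹⁰

Answer: r¹⁰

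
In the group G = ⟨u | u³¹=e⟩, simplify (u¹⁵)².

Compute successive powers of (u¹⁵), reducing at each step:
  (u¹⁵)²: (u¹⁵) · u¹⁵ = u³⁰

Answer: u³⁰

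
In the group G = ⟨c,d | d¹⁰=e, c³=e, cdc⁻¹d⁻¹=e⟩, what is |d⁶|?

Compute successive powers until reaching e:
  (d⁶)¹ = d⁶, (d⁶)² = d², (d⁶)³ = d⁸, (d⁶)⁴ = d⁴, (d⁶)⁵ = e.
The smallest positive k with (d⁶)ᵏ = e is 5.

Answer: 5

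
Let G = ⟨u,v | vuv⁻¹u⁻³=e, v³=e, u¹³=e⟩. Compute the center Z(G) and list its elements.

An element z ∈ Z(G) iff z commutes with every generator.
For example e is central: e·u = u = u·e; e·v = v = v·e.
Whereas u ∉ Z(G) since u·v = uv ≠ u³v = v·u.
Checking each of the 39 elements this way gives Z(G) = {e}, of order 1.

Answer: {e}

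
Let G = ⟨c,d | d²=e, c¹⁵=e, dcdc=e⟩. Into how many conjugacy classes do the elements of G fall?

The conjugacy classes (representative and size) are:
  [e] (size 1), [c¹⁴] (size 2), [c²] (size 2), [c³] (size 2), [c⁴] (size 2), [c¹⁰] (size 2), [c⁹] (size 2), [c⁷] (size 2), [c¹³d] (size 15).
Class equation: 1 + 2 + 2 + 2 + 2 + 2 + 2 + 2 + 15 = 30 = |G|. So G has 9 conjugacy classes.

Answer: 9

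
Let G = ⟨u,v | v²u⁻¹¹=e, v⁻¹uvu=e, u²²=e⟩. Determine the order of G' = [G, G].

G' = [G, G] is generated by all commutators. The generator-pair commutators are: [u, v] = u².
The subgroup they normally generate is {e, u², u⁴, u⁶, u⁸, u¹⁰, u¹², u¹⁴, u¹⁶, u¹⁸, u²⁰}, of order 11.
Check: |G/G'| = 44/11 = 4 is the order of the abelianisation.

Answer: 11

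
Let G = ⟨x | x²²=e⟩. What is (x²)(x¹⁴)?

Compute (x²) · (x¹⁴) by multiplying left to right and reducing via the relations at each step:
  (x²) · x¹⁴ = x¹⁶

Answer: x¹⁶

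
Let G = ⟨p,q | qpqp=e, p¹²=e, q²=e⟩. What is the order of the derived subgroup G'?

G' = [G, G] is generated by all commutators. The generator-pair commutators are: [p, q] = p².
The subgroup they normally generate is {e, p², p⁴, p⁶, p⁸, p¹⁰}, of order 6.
Check: |G/G'| = 24/6 = 4 is the order of the abelianisation.

Answer: 6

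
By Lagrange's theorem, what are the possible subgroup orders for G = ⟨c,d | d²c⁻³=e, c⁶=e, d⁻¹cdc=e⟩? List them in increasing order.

|G| = 12 = 2² · 3. By Lagrange's theorem the order of any subgroup divides 12; the divisors of 12 are 1, 2, 3, 4, 6, 12.

Answer: 1, 2, 3, 4, 6, 12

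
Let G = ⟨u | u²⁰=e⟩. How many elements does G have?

G is generated by a single element, so G is cyclic. The relator gives u²⁰ = e and no smaller power is forced to be e, so the 20 powers {e, u, u², u³, u⁴, u⁵, u⁶, u⁷, u⁸, u⁹, u¹², u¹³, u¹¹, u¹⁰, u¹⁴, u¹⁵, u¹⁶, u¹⁷, u¹⁸, u¹⁹} are distinct. Hence |G| = 20.

Answer: 20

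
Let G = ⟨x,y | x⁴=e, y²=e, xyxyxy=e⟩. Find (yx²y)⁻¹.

The order of (yx²y) is 2 (smallest k with (yx²y)ᵏ = e), so (yx²y)⁻¹ = (yx²y)¹ = yx²y.
Check: (yx²y) · (yx²y) → (yx²y) · y = yx²;   (yx²) · x² = y;   y · y = e, giving e as required.

Answer: yx²y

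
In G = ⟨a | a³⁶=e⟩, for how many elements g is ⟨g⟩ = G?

G is cyclic of order 36. An element generates G iff its order is 36, and a cyclic group of order 36 has exactly φ(36) = 12 such elements.

Answer: 12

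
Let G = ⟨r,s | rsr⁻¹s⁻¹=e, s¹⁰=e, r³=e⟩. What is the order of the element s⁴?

Compute successive powers until reaching e:
  (s⁴)¹ = s⁴, (s⁴)² = s⁸, (s⁴)³ = s², (s⁴)⁴ = s⁶, (s⁴)⁵ = e.
The smallest positive k with (s⁴)ᵏ = e is 5.

Answer: 5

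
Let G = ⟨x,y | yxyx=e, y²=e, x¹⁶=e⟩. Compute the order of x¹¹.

Compute successive powers until reaching e:
  (x¹¹)¹ = x¹¹, (x¹¹)² = x⁶, (x¹¹)³ = x, (x¹¹)⁴ = x¹², (x¹¹)⁵ = x⁷, (x¹¹)⁶ = x², (x¹¹)⁷ = x¹³, (x¹¹)⁸ = x⁸, (x¹¹)⁹ = x³, (x¹¹)¹⁰ = x¹⁴, (x¹¹)¹¹ = x⁹, (x¹¹)¹² = x⁴, (x¹¹)¹³ = x¹⁵, (x¹¹)¹⁴ = x¹⁰, (x¹¹)¹⁵ = x⁵, (x¹¹)¹⁶ = e.
The smallest positive k with (x¹¹)ᵏ = e is 16.

Answer: 16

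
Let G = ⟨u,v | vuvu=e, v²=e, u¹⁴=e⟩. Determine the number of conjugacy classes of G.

The conjugacy classes (representative and size) are:
  [e] (size 1), [u¹³] (size 2), [u²] (size 2), [u³] (size 2), [u¹⁰] (size 2), [u⁵] (size 2), [u⁸] (size 2), [u⁷] (size 1), [u⁶v] (size 7), [u⁹v] (size 7).
Class equation: 1 + 2 + 2 + 2 + 2 + 2 + 2 + 1 + 7 + 7 = 28 = |G|. So G has 10 conjugacy classes.

Answer: 10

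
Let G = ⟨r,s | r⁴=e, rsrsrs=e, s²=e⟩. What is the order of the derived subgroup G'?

G' = [G, G] is generated by all commutators. The generator-pair commutators are: [r, s] = r²sr.
The subgroup they normally generate is {e, r², rs, sr³, r²sr, r³s, r²sr³, sr, rsr², sr²s, r²sr²s, r³sr²}, of order 12.
Check: |G/G'| = 24/12 = 2 is the order of the abelianisation.

Answer: 12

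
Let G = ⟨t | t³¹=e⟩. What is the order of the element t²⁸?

Compute successive powers until reaching e:
  (t²⁸)¹ = t²⁸, (t²⁸)² = t²⁵, (t²⁸)³ = t²², (t²⁸)⁴ = t¹⁹, (t²⁸)⁵ = t¹⁶, (t²⁸)⁶ = t¹³, (t²⁸)⁷ = t¹⁰, (t²⁸)⁸ = t⁷, (t²⁸)⁹ = t⁴, (t²⁸)¹⁰ = t, (t²⁸)¹¹ = t²⁹, (t²⁸)¹² = t²⁶, (t²⁸)¹³ = t²³, (t²⁸)¹⁴ = t²⁰, (t²⁸)¹⁵ = t¹⁷, (t²⁸)¹⁶ = t¹⁴, (t²⁸)¹⁷ = t¹¹, (t²⁸)¹⁸ = t⁸, (t²⁸)¹⁹ = t⁵, (t²⁸)²⁰ = t², (t²⁸)²¹ = t³⁰, (t²⁸)²² = t²⁷, (t²⁸)²³ = t²⁴, (t²⁸)²⁴ = t²¹, (t²⁸)²⁵ = t¹⁸, (t²⁸)²⁶ = t¹⁵, (t²⁸)²⁷ = t¹², (t²⁸)²⁸ = t⁹, (t²⁸)²⁹ = t⁶, (t²⁸)³⁰ = t³, (t²⁸)³¹ = e.
The smallest positive k with (t²⁸)ᵏ = e is 31.

Answer: 31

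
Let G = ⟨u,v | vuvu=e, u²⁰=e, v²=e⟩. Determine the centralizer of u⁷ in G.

⟨u⁷⟩ ⊆ C_G(u⁷) since powers of u⁷ commute with u⁷; so |C_G(u⁷)| ≥ |⟨u⁷⟩| = 20.
By orbit–stabilizer, |C_G(u⁷)| = |G| / |conj. class of u⁷| = 40 / 2 = 20.
The 20 elements commuting with u⁷ are {e, u, u², u³, u⁴, u⁵, u⁶, u⁷, u⁸, u⁹, u¹⁰, u¹¹, u¹², u¹³, u¹⁴, u¹⁵, u¹⁶, u¹⁷, u¹⁸, u¹⁹}.

Answer: {e, u, u², u³, u⁴, u⁵, u⁶, u⁷, u⁸, u⁹, u¹⁰, u¹¹, u¹², u¹³, u¹⁴, u¹⁵, u¹⁶, u¹⁷, u¹⁸, u¹⁹}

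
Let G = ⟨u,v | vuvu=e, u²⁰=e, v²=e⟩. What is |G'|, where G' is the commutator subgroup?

G' = [G, G] is generated by all commutators. The generator-pair commutators are: [u, v] = u².
The subgroup they normally generate is {e, u², u⁴, u⁶, u⁸, u¹⁰, u¹², u¹⁴, u¹⁶, u¹⁸}, of order 10.
Check: |G/G'| = 40/10 = 4 is the order of the abelianisation.

Answer: 10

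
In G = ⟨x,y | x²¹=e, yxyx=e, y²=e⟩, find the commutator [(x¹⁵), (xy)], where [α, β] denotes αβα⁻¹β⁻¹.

[(x¹⁵), (xy)] = (x¹⁵)·(xy)·(x¹⁵)⁻¹·(xy)⁻¹.
  (x¹⁵) · (xy) = x¹⁶y
  (x¹⁶y) · (x⁶) = x¹⁰y
  (x¹⁰y) · (xy) = x⁹

Answer: x⁹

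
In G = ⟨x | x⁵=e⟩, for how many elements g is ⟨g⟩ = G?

G is cyclic of order 5. An element generates G iff its order is 5, and a cyclic group of order 5 has exactly φ(5) = 4 such elements.

Answer: 4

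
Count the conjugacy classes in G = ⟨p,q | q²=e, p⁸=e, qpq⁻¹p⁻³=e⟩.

The conjugacy classes (representative and size) are:
  [e] (size 1), [p³] (size 2), [p²] (size 2), [p⁴] (size 1), [p⁵] (size 2), [p⁴q] (size 4), [pq] (size 4).
Class equation: 1 + 2 + 2 + 1 + 2 + 4 + 4 = 16 = |G|. So G has 7 conjugacy classes.

Answer: 7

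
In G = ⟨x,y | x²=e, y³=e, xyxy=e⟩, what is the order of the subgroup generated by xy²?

|⟨xy²⟩| equals the order of xy². Compute successive powers until reaching e:
  (xy²)¹ = xy², (xy²)² = e.
The smallest positive k with (xy²)ᵏ = e is 2, so |⟨xy²⟩| = 2.

Answer: 2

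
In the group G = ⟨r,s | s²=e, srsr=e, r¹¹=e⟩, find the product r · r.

Compute r · r by multiplying left to right and reducing via the relations at each step:
  r · r = r²

Answer: r²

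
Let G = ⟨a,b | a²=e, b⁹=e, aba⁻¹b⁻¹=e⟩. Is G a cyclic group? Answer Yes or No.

|G| = 18. The element ab has order 18 (its powers give 18 distinct elements), so ⟨ab⟩ = G and G is cyclic.

Answer: Yes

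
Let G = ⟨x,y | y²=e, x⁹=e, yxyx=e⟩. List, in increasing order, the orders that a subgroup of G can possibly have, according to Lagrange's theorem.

|G| = 18 = 2 · 3². By Lagrange's theorem the order of any subgroup divides 18; the divisors of 18 are 1, 2, 3, 6, 9, 18.

Answer: 1, 2, 3, 6, 9, 18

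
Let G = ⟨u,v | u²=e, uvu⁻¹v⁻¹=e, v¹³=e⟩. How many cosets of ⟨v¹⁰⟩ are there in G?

First find ord(v¹⁰) by computing successive powers:
  (v¹⁰)¹ = v¹⁰, (v¹⁰)² = v⁷, (v¹⁰)³ = v⁴, (v¹⁰)⁴ = v, (v¹⁰)⁵ = v¹¹, (v¹⁰)⁶ = v⁸, (v¹⁰)⁷ = v⁵, (v¹⁰)⁸ = v², (v¹⁰)⁹ = v¹², (v¹⁰)¹⁰ = v⁹, (v¹⁰)¹¹ = v⁶, (v¹⁰)¹² = v³, (v¹⁰)¹³ = e.
So |⟨v¹⁰⟩| = ord(v¹⁰) = 13. With |G| = 26, by Lagrange [G : ⟨v¹⁰⟩] = 26/13 = 2.

Answer: 2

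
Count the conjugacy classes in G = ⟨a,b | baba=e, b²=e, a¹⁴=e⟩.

The conjugacy classes (representative and size) are:
  [e] (size 1), [a¹³] (size 2), [a²] (size 2), [a³] (size 2), [a¹⁰] (size 2), [a⁵] (size 2), [a⁸] (size 2), [a⁷] (size 1), [a⁶b] (size 7), [a⁹b] (size 7).
Class equation: 1 + 2 + 2 + 2 + 2 + 2 + 2 + 1 + 7 + 7 = 28 = |G|. So G has 10 conjugacy classes.

Answer: 10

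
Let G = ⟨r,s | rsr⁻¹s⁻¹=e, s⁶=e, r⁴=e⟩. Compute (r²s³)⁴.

Compute successive powers of (r²s³), reducing at each step:
  (r²s³)²: (r²s³) · r² = s³;   (s³) · s³ = e
  (r²s³)³: e · r² = r²;   (r²) · s³ = r²s³
  (r²s³)⁴: (r²s³) · r² = s³;   (s³) · s³ = e

Answer: e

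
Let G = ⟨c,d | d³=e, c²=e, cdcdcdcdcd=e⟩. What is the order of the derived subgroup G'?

G' = [G, G] is generated by all commutators. The generator-pair commutators are: [c, d] = cdcd².
The subgroup they normally generate is {e, c, d, d², cd, cdc, cdcd, cdcdc, d²cd²c, d²cd², d²c, cd², dc, dcd, dcdc, cd²cd²c, cd²cd², cd²c, d²cd, d²cdc, d²cdcd, dcd²cd², dcd²c, dcd², cdcd², cd²cd, cd²cdc, cd²cdcd, cdcd²cd², cdcd²c, d²cd²cd, cdcd²cd, cdcd²cdc, cdcd²cdcd, d²cd²cdcd², d²cd²cdc, d²cd²cdcd, d²cdcd²cd², d²cdcd²c, d²cdcd², dcdcd², dcd²cd, dcd²cdc, dcd²cdcd, dcdcd²cd², dcdcd²c, dcdcd²cd, cd²cdcd²cd², cd²cdcd²c, cd²cdcd², d²cdcd²cd, d²cdcd²cdc, dcd²cdcd²c, dcd²cdcd², cd²cdcd²cd, cd²cdcd²cdc, cdcd²cdcd²c, cdcd²cdcd², cdcd²cdcd²cd, dcd²cdcd²cd}, of order 60.
Check: |G/G'| = 60/60 = 1 is the order of the abelianisation.

Answer: 60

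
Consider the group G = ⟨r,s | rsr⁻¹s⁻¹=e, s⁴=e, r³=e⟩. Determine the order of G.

Enumerate words in the generators, reducing via the relations: the distinct elements are
  {e, r, s, rs, r², s², s³, rs², rs³, r²s, r²s², r²s³}.
No further products give new elements, so |G| = 12.

Answer: 12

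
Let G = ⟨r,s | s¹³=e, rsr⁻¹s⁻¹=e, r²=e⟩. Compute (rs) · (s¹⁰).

Compute (rs) · (s¹⁰) by multiplying left to right and reducing via the relations at each step:
  (rs) · s¹⁰ = rs¹¹

Answer: rs¹¹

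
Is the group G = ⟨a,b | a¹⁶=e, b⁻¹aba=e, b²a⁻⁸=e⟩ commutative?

a·b = ab but b·a = a⁷b⁻¹, so a·b ≠ b·a and G is not abelian.

Answer: No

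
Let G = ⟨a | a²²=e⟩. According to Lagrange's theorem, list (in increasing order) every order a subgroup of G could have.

|G| = 22 = 2 · 11. By Lagrange's theorem the order of any subgroup divides 22; the divisors of 22 are 1, 2, 11, 22.

Answer: 1, 2, 11, 22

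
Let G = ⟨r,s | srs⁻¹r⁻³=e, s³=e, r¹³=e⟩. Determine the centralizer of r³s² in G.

⟨r³s²⟩ ⊆ C_G(r³s²) since powers of r³s² commute with r³s²; so |C_G(r³s²)| ≥ |⟨r³s²⟩| = 3.
By orbit–stabilizer, |C_G(r³s²)| = |G| / |conj. class of r³s²| = 39 / 13 = 3.
The 3 elements commuting with r³s² are {e, r⁴s, r³s²}.

Answer: {e, r⁴s, r³s²}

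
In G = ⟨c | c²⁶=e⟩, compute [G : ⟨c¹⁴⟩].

First find ord(c¹⁴) by computing successive powers:
  (c¹⁴)¹ = c¹⁴, (c¹⁴)² = c², (c¹⁴)³ = c¹⁶, (c¹⁴)⁴ = c⁴, (c¹⁴)⁵ = c¹⁸, (c¹⁴)⁶ = c⁶, (c¹⁴)⁷ = c²⁰, (c¹⁴)⁸ = c⁸, (c¹⁴)⁹ = c²², (c¹⁴)¹⁰ = c¹⁰, (c¹⁴)¹¹ = c²⁴, (c¹⁴)¹² = c¹², (c¹⁴)¹³ = e.
So |⟨c¹⁴⟩| = ord(c¹⁴) = 13. With |G| = 26, by Lagrange [G : ⟨c¹⁴⟩] = 26/13 = 2.

Answer: 2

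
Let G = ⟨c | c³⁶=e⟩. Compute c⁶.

Compute successive powers of c, reducing at each step:
  c²: c · c = c²
  c³: (c²) · c = c³
  c⁴: (c³) · c = c⁴
  c⁵: (c⁴) · c = c⁵
  c⁶: (c⁵) · c = c⁶

Answer: c⁶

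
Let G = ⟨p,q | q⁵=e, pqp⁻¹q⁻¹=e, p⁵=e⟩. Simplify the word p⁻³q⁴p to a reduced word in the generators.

Multiply left to right, reducing at each step:
  (p²) · q⁴ = p²q⁴
  (p²q⁴) · p = p³q⁴

Answer: p³q⁴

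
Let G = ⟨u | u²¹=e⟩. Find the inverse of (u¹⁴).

The order of (u¹⁴) is 3 (smallest k with (u¹⁴)ᵏ = e), so (u¹⁴)⁻¹ = (u¹⁴)² = u⁷.
Check: (u¹⁴) · (u⁷) → (u¹⁴) · u⁷ = e, giving e as required.

Answer: u⁷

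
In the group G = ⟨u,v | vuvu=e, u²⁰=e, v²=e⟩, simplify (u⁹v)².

Compute successive powers of (u⁹v), reducing at each step:
  (u⁹v)²: (u⁹v) · u⁹ = v;   v · v = e

Answer: e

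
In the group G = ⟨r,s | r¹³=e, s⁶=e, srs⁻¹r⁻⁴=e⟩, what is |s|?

Compute successive powers until reaching e:
  s¹ = s, s² = s², s³ = s³, s⁴ = s⁴, s⁵ = s⁵, s⁶ = e.
The smallest positive k with sᵏ = e is 6.

Answer: 6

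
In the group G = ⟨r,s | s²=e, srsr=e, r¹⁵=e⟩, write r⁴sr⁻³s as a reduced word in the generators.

Multiply left to right, reducing at each step:
  (r⁴) · s = r⁴s
  (r⁴s) · r⁻³ = r⁷s
  (r⁷s) · s = r⁷

Answer: r⁷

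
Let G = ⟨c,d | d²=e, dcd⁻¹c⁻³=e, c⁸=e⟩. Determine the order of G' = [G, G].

G' = [G, G] is generated by all commutators. The generator-pair commutators are: [c, d] = c⁶.
The subgroup they normally generate is {e, c², c⁴, c⁶}, of order 4.
Check: |G/G'| = 16/4 = 4 is the order of the abelianisation.

Answer: 4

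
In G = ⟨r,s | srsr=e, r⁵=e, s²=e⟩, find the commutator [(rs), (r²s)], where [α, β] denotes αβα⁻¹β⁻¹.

[(rs), (r²s)] = (rs)·(r²s)·(rs)⁻¹·(r²s)⁻¹.
  (rs) · (r²s) = r⁴
  (r⁴) · (rs) = s
  s · (r²s) = r³

Answer: r³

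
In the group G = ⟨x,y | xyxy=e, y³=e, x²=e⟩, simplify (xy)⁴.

Compute successive powers of (xy), reducing at each step:
  (xy)²: (xy) · x = y²;   (y²) · y = e
  (xy)³: e · x = x;   x · y = xy
  (xy)⁴: (xy) · x = y²;   (y²) · y = e

Answer: e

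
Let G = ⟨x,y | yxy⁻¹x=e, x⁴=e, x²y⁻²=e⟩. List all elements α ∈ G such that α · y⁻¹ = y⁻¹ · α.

⟨y⁻¹⟩ ⊆ C_G(y⁻¹) since powers of y⁻¹ commute with y⁻¹; so |C_G(y⁻¹)| ≥ |⟨y⁻¹⟩| = 4.
By orbit–stabilizer, |C_G(y⁻¹)| = |G| / |conj. class of y⁻¹| = 8 / 2 = 4.
The 4 elements commuting with y⁻¹ are {e, x², y, y⁻¹}.

Answer: {e, x², y, y⁻¹}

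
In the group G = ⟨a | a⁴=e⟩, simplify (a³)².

Compute successive powers of (a³), reducing at each step:
  (a³)²: (a³) · a³ = a²

Answer: a²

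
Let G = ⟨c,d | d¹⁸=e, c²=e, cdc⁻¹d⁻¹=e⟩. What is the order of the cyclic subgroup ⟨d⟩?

|⟨d⟩| equals the order of d. Compute successive powers until reaching e:
  d¹ = d, d² = d², d³ = d³, d⁴ = d⁴, d⁵ = d⁵, d⁶ = d⁶, d⁷ = d⁷, d⁸ = d⁸, d⁹ = d⁹, d¹⁰ = d¹⁰, d¹¹ = d¹¹, d¹² = d¹², d¹³ = d¹³, d¹⁴ = d¹⁴, d¹⁵ = d¹⁵, d¹⁶ = d¹⁶, d¹⁷ = d¹⁷, d¹⁸ = e.
The smallest positive k with dᵏ = e is 18, so |⟨d⟩| = 18.

Answer: 18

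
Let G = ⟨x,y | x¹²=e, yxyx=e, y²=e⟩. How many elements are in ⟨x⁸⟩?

|⟨x⁸⟩| equals the order of x⁸. Compute successive powers until reaching e:
  (x⁸)¹ = x⁸, (x⁸)² = x⁴, (x⁸)³ = e.
The smallest positive k with (x⁸)ᵏ = e is 3, so |⟨x⁸⟩| = 3.

Answer: 3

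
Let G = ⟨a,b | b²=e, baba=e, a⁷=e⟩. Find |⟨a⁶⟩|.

|⟨a⁶⟩| equals the order of a⁶. Compute successive powers until reaching e:
  (a⁶)¹ = a⁶, (a⁶)² = a⁵, (a⁶)³ = a⁴, (a⁶)⁴ = a³, (a⁶)⁵ = a², (a⁶)⁶ = a, (a⁶)⁷ = e.
The smallest positive k with (a⁶)ᵏ = e is 7, so |⟨a⁶⟩| = 7.

Answer: 7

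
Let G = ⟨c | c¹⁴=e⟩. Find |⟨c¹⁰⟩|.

|⟨c¹⁰⟩| equals the order of c¹⁰. Compute successive powers until reaching e:
  (c¹⁰)¹ = c¹⁰, (c¹⁰)² = c⁶, (c¹⁰)³ = c², (c¹⁰)⁴ = c¹², (c¹⁰)⁵ = c⁸, (c¹⁰)⁶ = c⁴, (c¹⁰)⁷ = e.
The smallest positive k with (c¹⁰)ᵏ = e is 7, so |⟨c¹⁰⟩| = 7.

Answer: 7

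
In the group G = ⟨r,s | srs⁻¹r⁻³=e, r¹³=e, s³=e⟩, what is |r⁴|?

Compute successive powers until reaching e:
  (r⁴)¹ = r⁴, (r⁴)² = r⁸, (r⁴)³ = r¹², (r⁴)⁴ = r³, (r⁴)⁵ = r⁷, (r⁴)⁶ = r¹¹, (r⁴)⁷ = r², (r⁴)⁸ = r⁶, (r⁴)⁹ = r¹⁰, (r⁴)¹⁰ = r, (r⁴)¹¹ = r⁵, (r⁴)¹² = r⁹, (r⁴)¹³ = e.
The smallest positive k with (r⁴)ᵏ = e is 13.

Answer: 13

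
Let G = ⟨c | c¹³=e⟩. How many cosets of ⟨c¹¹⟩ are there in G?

First find ord(c¹¹) by computing successive powers:
  (c¹¹)¹ = c¹¹, (c¹¹)² = c⁹, (c¹¹)³ = c⁷, (c¹¹)⁴ = c⁵, (c¹¹)⁵ = c³, (c¹¹)⁶ = c, (c¹¹)⁷ = c¹², (c¹¹)⁸ = c¹⁰, (c¹¹)⁹ = c⁸, (c¹¹)¹⁰ = c⁶, (c¹¹)¹¹ = c⁴, (c¹¹)¹² = c², (c¹¹)¹³ = e.
So |⟨c¹¹⟩| = ord(c¹¹) = 13. With |G| = 13, by Lagrange [G : ⟨c¹¹⟩] = 13/13 = 1.

Answer: 1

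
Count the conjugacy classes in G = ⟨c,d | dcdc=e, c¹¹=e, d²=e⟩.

The conjugacy classes (representative and size) are:
  [e] (size 1), [c¹⁰] (size 2), [c²] (size 2), [c³] (size 2), [c⁷] (size 2), [c⁶] (size 2), [c²d] (size 11).
Class equation: 1 + 2 + 2 + 2 + 2 + 2 + 11 = 22 = |G|. So G has 7 conjugacy classes.

Answer: 7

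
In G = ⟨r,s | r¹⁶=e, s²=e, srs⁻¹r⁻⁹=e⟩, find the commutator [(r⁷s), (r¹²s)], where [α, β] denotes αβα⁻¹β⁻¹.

[(r⁷s), (r¹²s)] = (r⁷s)·(r¹²s)·(r⁷s)⁻¹·(r¹²s)⁻¹.
  (r⁷s) · (r¹²s) = r³
  (r³) · (rs) = r⁴s
  (r⁴s) · (r⁴s) = r⁸

Answer: r⁸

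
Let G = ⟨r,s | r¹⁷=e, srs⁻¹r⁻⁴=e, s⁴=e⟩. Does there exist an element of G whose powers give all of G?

Every cyclic group is abelian. But r·s = rs while s·r = r⁴s, so r·s ≠ s·r and G is not abelian. Hence G is not cyclic.

Answer: No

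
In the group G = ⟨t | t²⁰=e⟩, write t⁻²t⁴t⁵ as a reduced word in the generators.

Multiply left to right, reducing at each step:
  (t¹⁸) · t⁴ = t²
  (t²) · t⁵ = t⁷

Answer: t⁷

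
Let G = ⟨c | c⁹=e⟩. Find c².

Compute successive powers of c, reducing at each step:
  c²: c · c = c²

Answer: c²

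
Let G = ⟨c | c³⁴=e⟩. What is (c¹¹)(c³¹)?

Compute (c¹¹) · (c³¹) by multiplying left to right and reducing via the relations at each step:
  (c¹¹) · c³¹ = c⁸

Answer: c⁸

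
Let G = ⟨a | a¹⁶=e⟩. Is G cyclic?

|G| = 16. The element a has order 16 (its powers give 16 distinct elements), so ⟨a⟩ = G and G is cyclic.

Answer: Yes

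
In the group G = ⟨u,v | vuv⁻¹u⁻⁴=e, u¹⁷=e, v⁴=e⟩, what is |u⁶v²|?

Compute successive powers until reaching e:
  (u⁶v²)¹ = u⁶v², (u⁶v²)² = e.
The smallest positive k with (u⁶v²)ᵏ = e is 2.

Answer: 2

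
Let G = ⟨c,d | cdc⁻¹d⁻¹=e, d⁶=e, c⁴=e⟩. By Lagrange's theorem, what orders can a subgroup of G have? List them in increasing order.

|G| = 24 = 2³ · 3. By Lagrange's theorem the order of any subgroup divides 24; the divisors of 24 are 1, 2, 3, 4, 6, 8, 12, 24.

Answer: 1, 2, 3, 4, 6, 8, 12, 24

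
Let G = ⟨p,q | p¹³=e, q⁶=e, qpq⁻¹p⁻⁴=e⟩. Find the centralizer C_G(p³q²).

⟨p³q²⟩ ⊆ C_G(p³q²) since powers of p³q² commute with p³q²; so |C_G(p³q²)| ≥ |⟨p³q²⟩| = 3.
By orbit–stabilizer, |C_G(p³q²)| = |G| / |conj. class of p³q²| = 78 / 13 = 6.
The 6 elements commuting with p³q² are {e, p³q², p⁷q⁵, p¹¹q, p¹⁰q³, p¹²q⁴}.

Answer: {e, p³q², p⁷q⁵, p¹¹q, p¹⁰q³, p¹²q⁴}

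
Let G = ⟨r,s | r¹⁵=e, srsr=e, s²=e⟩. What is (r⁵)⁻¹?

The order of (r⁵) is 3 (smallest k with (r⁵)ᵏ = e), so (r⁵)⁻¹ = (r⁵)² = r¹⁰.
Check: (r⁵) · (r¹⁰) → (r⁵) · r¹⁰ = e, giving e as required.

Answer: r¹⁰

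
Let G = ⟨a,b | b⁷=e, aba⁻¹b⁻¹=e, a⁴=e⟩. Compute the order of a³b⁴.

Compute successive powers until reaching e:
  (a³b⁴)¹ = a³b⁴, (a³b⁴)² = a²b, (a³b⁴)³ = ab⁵, (a³b⁴)⁴ = b², (a³b⁴)⁵ = a³b⁶, (a³b⁴)⁶ = a²b³, (a³b⁴)⁷ = a, (a³b⁴)⁸ = b⁴, (a³b⁴)⁹ = a³b, (a³b⁴)¹⁰ = a²b⁵, (a³b⁴)¹¹ = ab², (a³b⁴)¹² = b⁶, (a³b⁴)¹³ = a³b³, (a³b⁴)¹⁴ = a², (a³b⁴)¹⁵ = ab⁴, (a³b⁴)¹⁶ = b, (a³b⁴)¹⁷ = a³b⁵, (a³b⁴)¹⁸ = a²b², (a³b⁴)¹⁹ = ab⁶, (a³b⁴)²⁰ = b³, (a³b⁴)²¹ = a³, (a³b⁴)²² = a²b⁴, (a³b⁴)²³ = ab, (a³b⁴)²⁴ = b⁵, (a³b⁴)²⁵ = a³b², (a³b⁴)²⁶ = a²b⁶, (a³b⁴)²⁷ = ab³, (a³b⁴)²⁸ = e.
The smallest positive k with (a³b⁴)ᵏ = e is 28.

Answer: 28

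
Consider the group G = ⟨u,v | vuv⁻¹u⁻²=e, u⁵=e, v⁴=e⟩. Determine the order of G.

Enumerate words in the generators, reducing via the relations: the distinct elements are
  {e, u, v, uv, u², u³, u⁴, v², v³, uv², uv³, u²v, u³v, u⁴v, u²v², u²v³, u³v², u³v³, u⁴v², u⁴v³}.
No further products give new elements, so |G| = 20.

Answer: 20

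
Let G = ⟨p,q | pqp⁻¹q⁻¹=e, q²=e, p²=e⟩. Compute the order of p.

Compute successive powers until reaching e:
  p¹ = p, p² = e.
The smallest positive k with pᵏ = e is 2.

Answer: 2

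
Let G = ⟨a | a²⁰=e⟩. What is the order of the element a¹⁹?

Compute successive powers until reaching e:
  (a¹⁹)¹ = a¹⁹, (a¹⁹)² = a¹⁸, (a¹⁹)³ = a¹⁷, (a¹⁹)⁴ = a¹⁶, (a¹⁹)⁵ = a¹⁵, (a¹⁹)⁶ = a¹⁴, (a¹⁹)⁷ = a¹³, (a¹⁹)⁸ = a¹², (a¹⁹)⁹ = a¹¹, (a¹⁹)¹⁰ = a¹⁰, (a¹⁹)¹¹ = a⁹, (a¹⁹)¹² = a⁸, (a¹⁹)¹³ = a⁷, (a¹⁹)¹⁴ = a⁶, (a¹⁹)¹⁵ = a⁵, (a¹⁹)¹⁶ = a⁴, (a¹⁹)¹⁷ = a³, (a¹⁹)¹⁸ = a², (a¹⁹)¹⁹ = a, (a¹⁹)²⁰ = e.
The smallest positive k with (a¹⁹)ᵏ = e is 20.

Answer: 20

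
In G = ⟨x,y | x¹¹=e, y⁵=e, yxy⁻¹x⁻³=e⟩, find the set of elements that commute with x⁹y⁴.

⟨x⁹y⁴⟩ ⊆ C_G(x⁹y⁴) since powers of x⁹y⁴ commute with x⁹y⁴; so |C_G(x⁹y⁴)| ≥ |⟨x⁹y⁴⟩| = 5.
By orbit–stabilizer, |C_G(x⁹y⁴)| = |G| / |conj. class of x⁹y⁴| = 55 / 11 = 5.
The 5 elements commuting with x⁹y⁴ are {e, xy³, x²y², x⁶y, x⁹y⁴}.

Answer: {e, xy³, x²y², x⁶y, x⁹y⁴}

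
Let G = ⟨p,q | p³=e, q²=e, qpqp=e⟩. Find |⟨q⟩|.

|⟨q⟩| equals the order of q. Compute successive powers until reaching e:
  q¹ = q, q² = e.
The smallest positive k with qᵏ = e is 2, so |⟨q⟩| = 2.

Answer: 2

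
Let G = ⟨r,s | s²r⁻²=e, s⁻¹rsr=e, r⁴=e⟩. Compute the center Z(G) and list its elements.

An element z ∈ Z(G) iff z commutes with every generator.
For example r² is central: (r²)·r = r³ = r·(r²); (r²)·s = s⁻¹ = s·(r²).
Whereas r ∉ Z(G) since r·s = rs ≠ rs⁻¹ = s·r.
Checking each of the 8 elements this way gives Z(G) = {e, r²}, of order 2.

Answer: {e, r²}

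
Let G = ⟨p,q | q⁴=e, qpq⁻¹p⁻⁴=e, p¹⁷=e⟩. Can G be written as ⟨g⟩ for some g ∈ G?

Every cyclic group is abelian. But p·q = pq while q·p = p⁴q, so p·q ≠ q·p and G is not abelian. Hence G is not cyclic.

Answer: No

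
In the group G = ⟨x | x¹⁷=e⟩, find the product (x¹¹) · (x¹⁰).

Compute (x¹¹) · (x¹⁰) by multiplying left to right and reducing via the relations at each step:
  (x¹¹) · x¹⁰ = x⁴

Answer: x⁴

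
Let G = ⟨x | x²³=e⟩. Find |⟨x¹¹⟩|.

|⟨x¹¹⟩| equals the order of x¹¹. Compute successive powers until reaching e:
  (x¹¹)¹ = x¹¹, (x¹¹)² = x²², (x¹¹)³ = x¹⁰, (x¹¹)⁴ = x²¹, (x¹¹)⁵ = x⁹, (x¹¹)⁶ = x²⁰, (x¹¹)⁷ = x⁸, (x¹¹)⁸ = x¹⁹, (x¹¹)⁹ = x⁷, (x¹¹)¹⁰ = x¹⁸, (x¹¹)¹¹ = x⁶, (x¹¹)¹² = x¹⁷, (x¹¹)¹³ = x⁵, (x¹¹)¹⁴ = x¹⁶, (x¹¹)¹⁵ = x⁴, (x¹¹)¹⁶ = x¹⁵, (x¹¹)¹⁷ = x³, (x¹¹)¹⁸ = x¹⁴, (x¹¹)¹⁹ = x², (x¹¹)²⁰ = x¹³, (x¹¹)²¹ = x, (x¹¹)²² = x¹², (x¹¹)²³ = e.
The smallest positive k with (x¹¹)ᵏ = e is 23, so |⟨x¹¹⟩| = 23.

Answer: 23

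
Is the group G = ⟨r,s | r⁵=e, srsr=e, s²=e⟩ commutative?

r·s = rs but s·r = r⁴s, so r·s ≠ s·r and G is not abelian.

Answer: No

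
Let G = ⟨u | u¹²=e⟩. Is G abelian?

G has a single generator, so G is cyclic and hence abelian.

Answer: Yes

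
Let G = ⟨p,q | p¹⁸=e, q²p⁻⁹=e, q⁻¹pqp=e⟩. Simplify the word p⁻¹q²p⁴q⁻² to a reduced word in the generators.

Multiply left to right, reducing at each step:
  (p¹⁷) · q² = p⁸
  (p⁸) · p⁴ = p¹²
  (p¹²) · q⁻² = p³

Answer: p³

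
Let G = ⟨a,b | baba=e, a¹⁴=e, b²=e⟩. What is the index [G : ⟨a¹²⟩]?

First find ord(a¹²) by computing successive powers:
  (a¹²)¹ = a¹², (a¹²)² = a¹⁰, (a¹²)³ = a⁸, (a¹²)⁴ = a⁶, (a¹²)⁵ = a⁴, (a¹²)⁶ = a², (a¹²)⁷ = e.
So |⟨a¹²⟩| = ord(a¹²) = 7. With |G| = 28, by Lagrange [G : ⟨a¹²⟩] = 28/7 = 4.

Answer: 4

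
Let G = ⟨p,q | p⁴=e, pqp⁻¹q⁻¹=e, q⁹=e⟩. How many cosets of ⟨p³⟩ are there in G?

First find ord(p³) by computing successive powers:
  (p³)¹ = p³, (p³)² = p², (p³)³ = p, (p³)⁴ = e.
So |⟨p³⟩| = ord(p³) = 4. With |G| = 36, by Lagrange [G : ⟨p³⟩] = 36/4 = 9.

Answer: 9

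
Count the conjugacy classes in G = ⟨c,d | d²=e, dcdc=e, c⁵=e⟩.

The conjugacy classes (representative and size) are:
  [e] (size 1), [c] (size 2), [c²] (size 2), [d] (size 5).
Class equation: 1 + 2 + 2 + 5 = 10 = |G|. So G has 4 conjugacy classes.

Answer: 4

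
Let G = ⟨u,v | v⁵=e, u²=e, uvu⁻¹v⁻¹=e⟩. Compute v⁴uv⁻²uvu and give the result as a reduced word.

Multiply left to right, reducing at each step:
  (v⁴) · u = uv⁴
  (uv⁴) · v⁻² = uv²
  (uv²) · u = v²
  (v²) · v = v³
  (v³) · u = uv³

Answer: uv³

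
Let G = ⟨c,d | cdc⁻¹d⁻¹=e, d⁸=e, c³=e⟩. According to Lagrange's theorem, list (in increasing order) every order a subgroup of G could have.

|G| = 24 = 2³ · 3. By Lagrange's theorem the order of any subgroup divides 24; the divisors of 24 are 1, 2, 3, 4, 6, 8, 12, 24.

Answer: 1, 2, 3, 4, 6, 8, 12, 24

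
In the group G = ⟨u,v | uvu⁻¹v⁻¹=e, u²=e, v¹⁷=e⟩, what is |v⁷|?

Compute successive powers until reaching e:
  (v⁷)¹ = v⁷, (v⁷)² = v¹⁴, (v⁷)³ = v⁴, (v⁷)⁴ = v¹¹, (v⁷)⁵ = v, (v⁷)⁶ = v⁸, (v⁷)⁷ = v¹⁵, (v⁷)⁸ = v⁵, (v⁷)⁹ = v¹², (v⁷)¹⁰ = v², (v⁷)¹¹ = v⁹, (v⁷)¹² = v¹⁶, (v⁷)¹³ = v⁶, (v⁷)¹⁴ = v¹³, (v⁷)¹⁵ = v³, (v⁷)¹⁶ = v¹⁰, (v⁷)¹⁷ = e.
The smallest positive k with (v⁷)ᵏ = e is 17.

Answer: 17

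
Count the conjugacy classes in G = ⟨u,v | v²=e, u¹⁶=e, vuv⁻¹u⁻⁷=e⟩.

The conjugacy classes (representative and size) are:
  [e] (size 1), [u] (size 2), [u¹⁴] (size 2), [u³] (size 2), [u⁴] (size 2), [u¹⁰] (size 2), [u⁸] (size 1), [u⁹] (size 2), [u¹¹] (size 2), [u¹⁰v] (size 8), [uv] (size 8).
Class equation: 1 + 2 + 2 + 2 + 2 + 2 + 1 + 2 + 2 + 8 + 8 = 32 = |G|. So G has 11 conjugacy classes.

Answer: 11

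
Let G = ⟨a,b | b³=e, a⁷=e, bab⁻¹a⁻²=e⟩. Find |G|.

Enumerate words in the generators, reducing via the relations: the distinct elements are
  {a, b, e, ab, a², a³, a⁴, a⁵, a⁶, b², ab², a²b, a³b, a⁴b, a⁵b, a⁶b, a²b², a³b², a⁴b², a⁵b², a⁶b²}.
No further products give new elements, so |G| = 21.

Answer: 21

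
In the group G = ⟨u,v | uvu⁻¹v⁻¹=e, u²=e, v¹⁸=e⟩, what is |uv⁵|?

Compute successive powers until reaching e:
  (uv⁵)¹ = uv⁵, (uv⁵)² = v¹⁰, (uv⁵)³ = uv¹⁵, (uv⁵)⁴ = v², (uv⁵)⁵ = uv⁷, (uv⁵)⁶ = v¹², (uv⁵)⁷ = uv¹⁷, (uv⁵)⁸ = v⁴, (uv⁵)⁹ = uv⁹, (uv⁵)¹⁰ = v¹⁴, (uv⁵)¹¹ = uv, (uv⁵)¹² = v⁶, (uv⁵)¹³ = uv¹¹, (uv⁵)¹⁴ = v¹⁶, (uv⁵)¹⁵ = uv³, (uv⁵)¹⁶ = v⁸, (uv⁵)¹⁷ = uv¹³, (uv⁵)¹⁸ = e.
The smallest positive k with (uv⁵)ᵏ = e is 18.

Answer: 18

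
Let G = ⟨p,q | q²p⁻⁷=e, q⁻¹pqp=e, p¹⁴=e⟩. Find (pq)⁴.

Compute successive powers of (pq), reducing at each step:
  (pq)²: (pq) · p = q;   q · q = p⁷
  (pq)³: (p⁷) · p = p⁸;   (p⁸) · q = pq⁻¹
  (pq)⁴: (pq⁻¹) · p = q⁻¹;   (q⁻¹) · q = e

Answer: e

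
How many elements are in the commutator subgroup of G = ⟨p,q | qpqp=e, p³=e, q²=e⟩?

G' = [G, G] is generated by all commutators. The generator-pair commutators are: [p, q] = p².
The subgroup they normally generate is {e, p, p²}, of order 3.
Check: |G/G'| = 6/3 = 2 is the order of the abelianisation.

Answer: 3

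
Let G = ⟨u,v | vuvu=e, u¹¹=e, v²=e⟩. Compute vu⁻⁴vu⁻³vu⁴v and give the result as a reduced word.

Multiply left to right, reducing at each step:
  v · u⁻⁴ = u⁴v
  (u⁴v) · v = u⁴
  (u⁴) · u⁻³ = u
  u · v = uv
  (uv) · u⁴ = u⁸v
  (u⁸v) · v = u⁸

Answer: u⁸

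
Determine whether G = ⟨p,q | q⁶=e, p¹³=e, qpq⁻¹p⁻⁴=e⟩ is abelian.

p·q = pq but q·p = p⁴q, so p·q ≠ q·p and G is not abelian.

Answer: No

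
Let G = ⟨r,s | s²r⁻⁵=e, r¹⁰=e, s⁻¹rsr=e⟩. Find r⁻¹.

The order of r is 10 (smallest k with rᵏ = e), so r⁻¹ = r⁹ = r⁹.
Check: r · (r⁹) → r · r⁹ = e, giving e as required.

Answer: r⁹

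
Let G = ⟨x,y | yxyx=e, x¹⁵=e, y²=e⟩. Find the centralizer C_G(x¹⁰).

⟨x¹⁰⟩ ⊆ C_G(x¹⁰) since powers of x¹⁰ commute with x¹⁰; so |C_G(x¹⁰)| ≥ |⟨x¹⁰⟩| = 3.
By orbit–stabilizer, |C_G(x¹⁰)| = |G| / |conj. class of x¹⁰| = 30 / 2 = 15.
The 15 elements commuting with x¹⁰ are {e, x, x², x³, x⁴, x⁵, x⁶, x⁷, x⁸, x⁹, x¹⁰, x¹¹, x¹², x¹³, x¹⁴}.

Answer: {e, x, x², x³, x⁴, x⁵, x⁶, x⁷, x⁸, x⁹, x¹⁰, x¹¹, x¹², x¹³, x¹⁴}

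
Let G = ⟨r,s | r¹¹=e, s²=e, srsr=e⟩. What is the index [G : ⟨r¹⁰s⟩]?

First find ord(r¹⁰s) by computing successive powers:
  (r¹⁰s)¹ = r¹⁰s, (r¹⁰s)² = e.
So |⟨r¹⁰s⟩| = ord(r¹⁰s) = 2. With |G| = 22, by Lagrange [G : ⟨r¹⁰s⟩] = 22/2 = 11.

Answer: 11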